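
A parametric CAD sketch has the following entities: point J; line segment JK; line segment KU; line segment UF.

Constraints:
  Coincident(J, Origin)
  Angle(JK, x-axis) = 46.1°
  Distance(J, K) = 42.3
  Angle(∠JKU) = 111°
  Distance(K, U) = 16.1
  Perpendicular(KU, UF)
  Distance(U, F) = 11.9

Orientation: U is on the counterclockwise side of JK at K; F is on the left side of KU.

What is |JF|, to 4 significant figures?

41.69

J is at the origin; JK runs at 46.1° with length 42.3, so K = 42.3·(cos 46.1°, sin 46.1°) = (29.33, 30.48). ∠JKU = 111.0°, so KU runs at 46.1° + (180° − 111.0°) = 115.1° from the x-axis; with |KU| = 16.1, U = K + 16.1·(cos 115.1°, sin 115.1°) = (22.50, 45.06). KU ⟂ UF; with |UF| = 11.9 on the left of KU, F = U + 11.9·(-0.9056, -0.4242) = (11.73, 40.01). Then |JF| = |F − J| = 41.69.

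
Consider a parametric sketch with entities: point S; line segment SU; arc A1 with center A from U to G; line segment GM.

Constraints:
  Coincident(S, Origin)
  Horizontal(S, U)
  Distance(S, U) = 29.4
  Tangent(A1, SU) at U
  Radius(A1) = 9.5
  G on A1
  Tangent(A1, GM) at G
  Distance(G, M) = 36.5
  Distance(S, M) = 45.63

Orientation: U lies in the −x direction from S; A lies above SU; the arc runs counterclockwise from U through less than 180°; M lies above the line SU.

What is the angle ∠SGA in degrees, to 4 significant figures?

169.5°

Checks: |AG| = 9.500 ✓; ∠(AG, GM) = 90.00° ✓; |GM| = 36.50 ✓; |SM| = 45.63 ✓.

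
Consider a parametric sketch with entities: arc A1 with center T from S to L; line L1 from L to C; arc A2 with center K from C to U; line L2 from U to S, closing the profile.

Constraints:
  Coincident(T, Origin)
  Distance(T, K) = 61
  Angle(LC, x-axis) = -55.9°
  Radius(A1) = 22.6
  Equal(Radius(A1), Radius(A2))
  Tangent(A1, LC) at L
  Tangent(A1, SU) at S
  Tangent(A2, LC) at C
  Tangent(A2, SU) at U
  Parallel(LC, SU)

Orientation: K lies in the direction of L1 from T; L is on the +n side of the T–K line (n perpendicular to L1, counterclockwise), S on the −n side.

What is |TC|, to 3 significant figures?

65.1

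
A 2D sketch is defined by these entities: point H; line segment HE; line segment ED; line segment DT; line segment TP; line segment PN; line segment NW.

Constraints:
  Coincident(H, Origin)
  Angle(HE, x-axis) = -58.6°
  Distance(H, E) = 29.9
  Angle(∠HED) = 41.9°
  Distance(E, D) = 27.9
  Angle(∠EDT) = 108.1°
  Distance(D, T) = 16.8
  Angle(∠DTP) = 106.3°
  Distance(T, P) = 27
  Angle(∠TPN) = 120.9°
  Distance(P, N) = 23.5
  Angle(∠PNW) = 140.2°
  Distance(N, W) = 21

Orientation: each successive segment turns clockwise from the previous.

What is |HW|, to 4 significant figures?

45.33

∠TPN = 120.9° gives PN at -41.40° from the x-axis; with |PN| = 23.5, N = (31.79, -8.041). ∠PNW = 140.2° gives NW at -81.20° from the x-axis; with |NW| = 21.0, W = (35.01, -28.79). Then |HW| = |W − H| = 45.33.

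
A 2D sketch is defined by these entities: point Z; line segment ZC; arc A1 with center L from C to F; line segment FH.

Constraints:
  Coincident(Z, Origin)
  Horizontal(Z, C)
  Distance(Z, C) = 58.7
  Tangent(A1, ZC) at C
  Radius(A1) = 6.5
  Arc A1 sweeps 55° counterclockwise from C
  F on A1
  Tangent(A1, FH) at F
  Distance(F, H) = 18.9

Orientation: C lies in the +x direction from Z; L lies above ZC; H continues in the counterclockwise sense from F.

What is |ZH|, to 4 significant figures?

77.06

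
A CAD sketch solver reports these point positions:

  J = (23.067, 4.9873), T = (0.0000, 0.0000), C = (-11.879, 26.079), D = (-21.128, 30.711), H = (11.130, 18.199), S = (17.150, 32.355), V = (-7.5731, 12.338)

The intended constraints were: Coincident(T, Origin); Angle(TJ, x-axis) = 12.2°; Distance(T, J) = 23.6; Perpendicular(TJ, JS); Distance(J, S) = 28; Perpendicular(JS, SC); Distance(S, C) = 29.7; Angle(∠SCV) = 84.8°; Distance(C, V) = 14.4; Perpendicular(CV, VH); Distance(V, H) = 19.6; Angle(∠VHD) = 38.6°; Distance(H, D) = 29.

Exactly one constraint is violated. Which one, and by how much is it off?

Distance(H, D) = 29 — off by 5.60.

T = (0.00, 0.00) ✓; TJ at 12.20° ✓; |TJ| = 23.60 ✓; ∠(TJ, JS) = 90.00° ✓; |JS| = 28.00 ✓; ∠(JS, SC) = 90.00° ✓; |SC| = 29.70 ✓; ∠SCV = 84.80° ✓; |CV| = 14.40 ✓; ∠(CV, VH) = 90.00° ✓; |VH| = 19.60 ✓; ∠VHD = 38.60° ✓; |HD| = 34.60 ✗.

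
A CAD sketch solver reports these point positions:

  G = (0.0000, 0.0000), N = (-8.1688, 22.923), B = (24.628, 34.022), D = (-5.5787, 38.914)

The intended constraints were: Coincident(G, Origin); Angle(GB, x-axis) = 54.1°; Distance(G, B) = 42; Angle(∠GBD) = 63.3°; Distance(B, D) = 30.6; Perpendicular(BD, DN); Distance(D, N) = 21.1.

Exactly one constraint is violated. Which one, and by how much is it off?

Distance(D, N) = 21.1 — off by 4.90.

G = (0.00, 0.00) ✓; GB at 54.10° ✓; |GB| = 42.00 ✓; ∠GBD = 63.30° ✓; |BD| = 30.60 ✓; ∠(BD, DN) = 90.00° ✓; |DN| = 16.20 ✗.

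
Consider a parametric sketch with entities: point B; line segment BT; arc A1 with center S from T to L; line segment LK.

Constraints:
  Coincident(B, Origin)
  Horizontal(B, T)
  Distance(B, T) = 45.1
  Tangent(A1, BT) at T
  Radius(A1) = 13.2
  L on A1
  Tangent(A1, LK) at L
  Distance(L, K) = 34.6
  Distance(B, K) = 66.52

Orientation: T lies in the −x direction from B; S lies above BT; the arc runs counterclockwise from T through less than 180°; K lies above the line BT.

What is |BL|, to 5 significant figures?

36.952

B is at the origin; BT is horizontal with |BT| = 45.1 and T on the −x side, so T = (-45.100, 0.0000). A1 meets BT tangentially, so ST is at right angles to BT, so S = T + (0, 13.2) = (-45.100, 13.200). Since SL ⟂ LK (tangency), |SK| = √(13.2² + 34.6²) = 37.032 regardless of where L sits on A1. So K lies on both circle(B, 66.52) and circle(S, 37.032); the above-BT intersection is K = (-43.641, 50.204). L is the foot of the tangent from K: L = (-32.591, 17.415).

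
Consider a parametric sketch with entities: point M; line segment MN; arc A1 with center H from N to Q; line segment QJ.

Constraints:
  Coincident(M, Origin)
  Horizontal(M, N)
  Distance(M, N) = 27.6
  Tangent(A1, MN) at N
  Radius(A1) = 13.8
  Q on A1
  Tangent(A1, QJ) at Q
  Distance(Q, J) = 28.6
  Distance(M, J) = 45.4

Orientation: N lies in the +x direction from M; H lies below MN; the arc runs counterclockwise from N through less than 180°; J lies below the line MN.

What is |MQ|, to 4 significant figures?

19.89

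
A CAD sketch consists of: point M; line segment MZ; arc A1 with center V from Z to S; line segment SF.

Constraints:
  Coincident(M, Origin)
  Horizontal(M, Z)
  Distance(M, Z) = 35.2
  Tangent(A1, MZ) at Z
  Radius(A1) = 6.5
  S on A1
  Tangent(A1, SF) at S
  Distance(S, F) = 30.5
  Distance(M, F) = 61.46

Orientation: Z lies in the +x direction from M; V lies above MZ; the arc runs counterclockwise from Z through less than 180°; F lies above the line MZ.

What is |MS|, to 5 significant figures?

41.502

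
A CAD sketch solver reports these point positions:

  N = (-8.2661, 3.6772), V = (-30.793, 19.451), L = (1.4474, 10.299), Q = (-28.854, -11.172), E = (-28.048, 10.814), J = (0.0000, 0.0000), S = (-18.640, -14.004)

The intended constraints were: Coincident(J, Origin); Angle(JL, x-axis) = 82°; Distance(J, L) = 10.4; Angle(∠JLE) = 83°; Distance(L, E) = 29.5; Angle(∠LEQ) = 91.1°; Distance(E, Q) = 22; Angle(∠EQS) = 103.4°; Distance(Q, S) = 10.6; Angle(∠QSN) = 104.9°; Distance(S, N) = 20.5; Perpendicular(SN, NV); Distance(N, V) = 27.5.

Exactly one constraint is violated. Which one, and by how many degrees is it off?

Perpendicular(SN, NV) — off by 4.60°.

J = (0.00, 0.00) ✓; JL at 82.00° ✓; |JL| = 10.40 ✓; ∠JLE = 83.00° ✓; |LE| = 29.50 ✓; ∠LEQ = 91.10° ✓; |EQ| = 22.00 ✓; ∠EQS = 103.4° ✓; |QS| = 10.60 ✓; ∠QSN = 104.9° ✓; |SN| = 20.50 ✓; ∠(SN, NV) = 85.40° ✗; |NV| = 27.50 ✓.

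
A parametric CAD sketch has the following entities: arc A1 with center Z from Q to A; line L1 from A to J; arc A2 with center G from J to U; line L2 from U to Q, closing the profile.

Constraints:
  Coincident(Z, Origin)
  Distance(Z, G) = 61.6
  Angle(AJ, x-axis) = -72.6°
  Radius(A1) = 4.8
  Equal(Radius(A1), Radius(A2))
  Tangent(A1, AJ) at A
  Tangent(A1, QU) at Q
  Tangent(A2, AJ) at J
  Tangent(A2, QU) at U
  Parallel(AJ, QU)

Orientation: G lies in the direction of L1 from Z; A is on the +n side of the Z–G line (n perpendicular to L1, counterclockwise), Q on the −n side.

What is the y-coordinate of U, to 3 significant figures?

-60.2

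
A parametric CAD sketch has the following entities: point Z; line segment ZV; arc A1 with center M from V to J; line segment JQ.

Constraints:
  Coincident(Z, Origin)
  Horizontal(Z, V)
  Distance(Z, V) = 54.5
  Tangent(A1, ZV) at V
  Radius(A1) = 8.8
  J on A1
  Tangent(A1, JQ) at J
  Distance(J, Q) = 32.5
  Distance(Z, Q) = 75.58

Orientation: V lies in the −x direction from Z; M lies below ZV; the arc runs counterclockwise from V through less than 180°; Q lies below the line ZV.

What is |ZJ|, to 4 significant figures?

63.91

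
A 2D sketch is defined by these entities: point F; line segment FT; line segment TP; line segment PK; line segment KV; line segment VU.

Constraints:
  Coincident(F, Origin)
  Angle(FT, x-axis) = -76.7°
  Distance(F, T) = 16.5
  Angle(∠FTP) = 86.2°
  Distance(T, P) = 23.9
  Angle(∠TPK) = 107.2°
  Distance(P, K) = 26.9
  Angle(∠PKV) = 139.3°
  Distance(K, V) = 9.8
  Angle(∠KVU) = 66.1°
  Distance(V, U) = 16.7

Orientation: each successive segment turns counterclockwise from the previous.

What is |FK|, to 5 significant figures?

32.117

F is at the origin; FT runs at -76.7° with length 16.5, so T = (3.7958, -16.057). ∠FTP = 86.2° gives TP at 17.100° from the x-axis; with |TP| = 23.9, P = (26.639, -9.0299). ∠TPK = 107.2° gives PK at 89.900° from the x-axis; with |PK| = 26.9, K = (26.686, 17.870). Then |FK| = |K − F| = 32.117.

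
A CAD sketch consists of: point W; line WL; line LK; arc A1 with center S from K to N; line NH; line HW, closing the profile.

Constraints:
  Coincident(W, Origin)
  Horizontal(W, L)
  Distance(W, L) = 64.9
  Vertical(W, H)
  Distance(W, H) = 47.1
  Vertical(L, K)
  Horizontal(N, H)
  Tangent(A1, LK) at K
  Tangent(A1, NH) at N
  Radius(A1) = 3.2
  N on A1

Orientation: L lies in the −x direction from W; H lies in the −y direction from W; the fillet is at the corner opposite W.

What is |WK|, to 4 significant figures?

78.35

The virtual corner opposite W is at (-64.90, -47.10). A1 meets LK tangentially, so SK is at right angles to LK and tangency of A1 to NH means the radius SN is perpendicular to NH, with radius 3.2, so the center S sits 3.2 in from both sides at S = (-61.70, -43.90). That places the tangent points at K = (-64.90, -43.90) on LK and N = (-61.70, -47.10) on NH. Then |WK| = |K − W| = 78.35.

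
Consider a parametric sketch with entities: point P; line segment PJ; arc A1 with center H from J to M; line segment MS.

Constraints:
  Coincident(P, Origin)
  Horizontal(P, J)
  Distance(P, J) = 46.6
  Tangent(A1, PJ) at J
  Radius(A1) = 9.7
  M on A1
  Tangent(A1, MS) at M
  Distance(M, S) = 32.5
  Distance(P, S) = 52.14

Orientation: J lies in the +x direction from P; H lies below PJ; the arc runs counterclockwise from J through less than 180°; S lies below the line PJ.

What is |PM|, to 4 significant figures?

37.93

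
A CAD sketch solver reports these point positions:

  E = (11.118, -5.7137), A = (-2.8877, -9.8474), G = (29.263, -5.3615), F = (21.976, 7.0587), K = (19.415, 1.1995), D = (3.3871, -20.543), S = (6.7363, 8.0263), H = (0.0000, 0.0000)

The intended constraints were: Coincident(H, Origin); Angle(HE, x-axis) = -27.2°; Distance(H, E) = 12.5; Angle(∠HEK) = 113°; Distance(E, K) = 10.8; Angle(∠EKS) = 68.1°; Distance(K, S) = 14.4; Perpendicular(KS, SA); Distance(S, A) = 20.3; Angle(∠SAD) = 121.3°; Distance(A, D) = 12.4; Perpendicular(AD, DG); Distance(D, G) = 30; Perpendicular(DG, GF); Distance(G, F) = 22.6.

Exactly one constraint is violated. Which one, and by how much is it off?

Distance(G, F) = 22.6 — off by 8.20.

H = (0.00, 0.00) ✓; HE at -27.20° ✓; |HE| = 12.50 ✓; ∠HEK = 113.0° ✓; |EK| = 10.80 ✓; ∠EKS = 68.10° ✓; |KS| = 14.40 ✓; ∠(KS, SA) = 90.00° ✓; |SA| = 20.30 ✓; ∠SAD = 121.3° ✓; |AD| = 12.40 ✓; ∠(AD, DG) = 90.00° ✓; |DG| = 30.00 ✓; ∠(DG, GF) = 90.00° ✓; |GF| = 14.40 ✗.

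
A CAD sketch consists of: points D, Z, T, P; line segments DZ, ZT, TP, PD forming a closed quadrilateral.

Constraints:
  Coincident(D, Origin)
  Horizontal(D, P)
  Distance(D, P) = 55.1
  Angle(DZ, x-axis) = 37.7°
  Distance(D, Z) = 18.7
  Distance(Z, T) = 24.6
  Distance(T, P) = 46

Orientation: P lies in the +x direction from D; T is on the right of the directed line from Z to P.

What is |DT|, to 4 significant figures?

16.88

D is at the origin; D and P share the same y with |DP| = 55.1 and P in +x, so P = (55.1, 0). DZ runs at 37.7° with |DZ| = 18.7, so Z = (14.80, 11.44). T is determined by |ZT| = 24.6 and |TP| = 46.0 together: it lies at the intersection of circle(Z, 24.6) and circle(P, 46.0). With |ZP| = 41.90, the foot of the radical line on ZP is 2.916 from Z and the perpendicular offset is √(24.6² − 2.916²) = 24.43. Taking the right-of-ZP solution: T = (10.93, -12.86).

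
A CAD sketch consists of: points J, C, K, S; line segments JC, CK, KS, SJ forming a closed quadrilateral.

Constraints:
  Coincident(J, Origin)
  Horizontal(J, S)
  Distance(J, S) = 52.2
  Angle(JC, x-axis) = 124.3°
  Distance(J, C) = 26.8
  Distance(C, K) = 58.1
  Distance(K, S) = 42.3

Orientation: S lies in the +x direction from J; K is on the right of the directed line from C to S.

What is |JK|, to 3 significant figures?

31.3

Checks: |CK| = 58.10 ✓; |KS| = 42.30 ✓.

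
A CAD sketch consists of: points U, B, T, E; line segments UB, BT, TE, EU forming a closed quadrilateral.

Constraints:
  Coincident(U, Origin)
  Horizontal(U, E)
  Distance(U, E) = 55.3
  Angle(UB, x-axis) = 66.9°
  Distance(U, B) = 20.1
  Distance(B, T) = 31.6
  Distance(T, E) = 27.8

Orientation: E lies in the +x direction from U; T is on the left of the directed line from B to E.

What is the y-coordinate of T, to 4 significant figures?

22.67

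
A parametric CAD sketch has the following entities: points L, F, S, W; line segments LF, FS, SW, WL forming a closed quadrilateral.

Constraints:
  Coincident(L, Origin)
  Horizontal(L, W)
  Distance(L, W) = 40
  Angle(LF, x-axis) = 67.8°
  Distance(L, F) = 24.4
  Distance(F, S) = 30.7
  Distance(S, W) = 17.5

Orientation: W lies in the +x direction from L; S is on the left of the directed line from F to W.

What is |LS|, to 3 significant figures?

43.2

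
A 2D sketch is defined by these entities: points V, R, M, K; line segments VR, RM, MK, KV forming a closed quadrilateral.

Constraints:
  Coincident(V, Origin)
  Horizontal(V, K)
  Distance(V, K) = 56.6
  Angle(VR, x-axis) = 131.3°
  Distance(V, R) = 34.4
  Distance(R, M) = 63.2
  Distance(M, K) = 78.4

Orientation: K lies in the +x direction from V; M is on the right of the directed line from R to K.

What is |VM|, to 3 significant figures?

38.7

Checks: |RM| = 63.20 ✓; |MK| = 78.40 ✓.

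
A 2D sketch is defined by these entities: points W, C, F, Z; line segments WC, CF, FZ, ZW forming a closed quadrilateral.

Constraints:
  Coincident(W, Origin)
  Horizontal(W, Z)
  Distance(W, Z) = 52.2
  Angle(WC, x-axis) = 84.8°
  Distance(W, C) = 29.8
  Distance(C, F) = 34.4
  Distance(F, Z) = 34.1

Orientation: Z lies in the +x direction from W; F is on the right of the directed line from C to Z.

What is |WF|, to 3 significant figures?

18.1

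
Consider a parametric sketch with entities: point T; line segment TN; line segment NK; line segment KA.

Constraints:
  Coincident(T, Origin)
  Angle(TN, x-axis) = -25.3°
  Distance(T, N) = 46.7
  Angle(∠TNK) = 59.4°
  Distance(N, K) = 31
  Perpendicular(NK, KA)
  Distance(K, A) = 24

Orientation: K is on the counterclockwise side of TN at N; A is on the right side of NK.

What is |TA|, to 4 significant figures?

64.60

∠TNK = 59.4°, so NK runs at -25.3° + (180° − 59.4°) = 95.30° from the x-axis; with |NK| = 31.0, K = N + 31.0·(cos 95.30°, sin 95.30°) = (39.36, 10.91). NK ⟂ KA; with |KA| = 24.0 on the right of NK, A = K + 24.0·(0.9957, 0.09237) = (63.25, 13.13). Then |TA| = |A − T| = 64.60.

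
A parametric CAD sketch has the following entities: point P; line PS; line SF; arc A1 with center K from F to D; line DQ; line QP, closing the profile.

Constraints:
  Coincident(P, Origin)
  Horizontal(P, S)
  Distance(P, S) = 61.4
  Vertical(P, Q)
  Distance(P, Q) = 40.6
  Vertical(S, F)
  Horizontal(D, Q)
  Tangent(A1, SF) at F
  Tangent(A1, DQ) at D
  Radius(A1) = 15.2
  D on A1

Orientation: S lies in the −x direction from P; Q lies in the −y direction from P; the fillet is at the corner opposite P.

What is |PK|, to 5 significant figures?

52.722

PQ is vertical with |PQ| = 40.6 and Q on the −y side, so Q = (0.0000, -40.600). The virtual corner opposite P is at (-61.400, -40.600). Since A1 is tangent to SF there, KF ⟂ SF and since A1 is tangent to DQ there, KD ⟂ DQ, with radius 15.2, so the center K sits 15.2 in from both sides at K = (-46.200, -25.400). Then |PK| = |K − P| = 52.722.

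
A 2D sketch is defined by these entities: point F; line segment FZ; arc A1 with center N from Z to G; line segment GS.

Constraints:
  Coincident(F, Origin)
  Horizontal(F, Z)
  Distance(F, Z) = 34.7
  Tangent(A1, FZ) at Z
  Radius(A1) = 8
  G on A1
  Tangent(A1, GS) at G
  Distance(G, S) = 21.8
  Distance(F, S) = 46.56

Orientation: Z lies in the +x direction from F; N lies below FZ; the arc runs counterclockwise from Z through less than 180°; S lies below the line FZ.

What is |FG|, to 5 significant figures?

29.204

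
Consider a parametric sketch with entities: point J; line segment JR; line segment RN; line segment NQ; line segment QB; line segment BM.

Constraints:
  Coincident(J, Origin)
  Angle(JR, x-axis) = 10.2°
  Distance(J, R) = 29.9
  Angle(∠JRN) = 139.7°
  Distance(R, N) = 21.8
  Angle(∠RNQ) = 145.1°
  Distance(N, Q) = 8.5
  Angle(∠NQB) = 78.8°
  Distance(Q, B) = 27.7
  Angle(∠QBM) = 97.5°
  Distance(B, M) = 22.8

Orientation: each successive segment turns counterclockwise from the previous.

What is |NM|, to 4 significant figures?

32.34

∠NQB = 78.8° gives QB at -173.4° from the x-axis; with |QB| = 27.7, B = (16.46, 27.41). ∠QBM = 97.5° gives BM at -90.90° from the x-axis; with |BM| = 22.8, M = (16.10, 4.608). Then |NM| = |M − N| = 32.34.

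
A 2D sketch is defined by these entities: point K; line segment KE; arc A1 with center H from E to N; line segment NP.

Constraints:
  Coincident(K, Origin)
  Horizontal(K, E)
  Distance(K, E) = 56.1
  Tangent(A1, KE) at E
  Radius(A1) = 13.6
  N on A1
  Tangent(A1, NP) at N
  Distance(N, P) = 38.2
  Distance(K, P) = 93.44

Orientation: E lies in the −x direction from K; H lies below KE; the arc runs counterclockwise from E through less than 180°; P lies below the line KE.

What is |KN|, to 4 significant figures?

69.45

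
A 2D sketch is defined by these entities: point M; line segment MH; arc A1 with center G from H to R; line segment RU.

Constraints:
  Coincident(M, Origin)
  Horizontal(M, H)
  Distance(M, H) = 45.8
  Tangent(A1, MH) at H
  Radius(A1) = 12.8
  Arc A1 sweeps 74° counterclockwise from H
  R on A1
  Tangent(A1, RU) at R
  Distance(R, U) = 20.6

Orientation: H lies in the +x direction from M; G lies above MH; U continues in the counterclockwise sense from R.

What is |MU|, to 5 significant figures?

70.096

M is at the origin; MH is horizontal with |MH| = 45.8 and H on the +x side, so H = (45.800, 0.0000). The tangent condition forces GH to be normal to MH, so G = H + (0, 12.8) = (45.800, 12.800). On A1, H sits at bearing -90° from G; a 74° counterclockwise sweep puts R at bearing -16°, so R = G + 12.8·(cos -16°, sin -16°) = (58.104, 9.2718). A1 meets RU tangentially, so GR is at right angles to RU, so RU runs along (−sin -16°, cos -16°); with |RU| = 20.6, U = (63.782, 29.074). Then |MU| = |U − M| = 70.096.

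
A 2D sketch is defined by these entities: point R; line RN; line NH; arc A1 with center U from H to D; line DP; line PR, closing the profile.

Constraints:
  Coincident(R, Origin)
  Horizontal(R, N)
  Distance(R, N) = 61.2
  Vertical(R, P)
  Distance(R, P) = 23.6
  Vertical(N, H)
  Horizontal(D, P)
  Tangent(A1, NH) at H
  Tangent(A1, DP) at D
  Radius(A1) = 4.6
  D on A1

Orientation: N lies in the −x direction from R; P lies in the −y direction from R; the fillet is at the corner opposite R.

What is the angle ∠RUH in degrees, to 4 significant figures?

161.4°

R is at the origin; RN is horizontal with |RN| = 61.2 and N on the −x side, so N = (-61.20, 0.000). R and P share the same x with |RP| = 23.6 and P on the −y side, so P = (0.000, -23.60). The virtual corner opposite R is at (-61.20, -23.60). Since A1 is tangent to NH there, UH ⟂ NH and A1 meets DP tangentially, so UD is at right angles to DP, with radius 4.6, so the center U sits 4.6 in from both sides at U = (-56.60, -19.00). That places the tangent points at H = (-61.20, -19.00) on NH and D = (-56.60, -23.60) on DP. Then cos ∠RUH = UR·UH / (|UR||UH|), giving 161.4°.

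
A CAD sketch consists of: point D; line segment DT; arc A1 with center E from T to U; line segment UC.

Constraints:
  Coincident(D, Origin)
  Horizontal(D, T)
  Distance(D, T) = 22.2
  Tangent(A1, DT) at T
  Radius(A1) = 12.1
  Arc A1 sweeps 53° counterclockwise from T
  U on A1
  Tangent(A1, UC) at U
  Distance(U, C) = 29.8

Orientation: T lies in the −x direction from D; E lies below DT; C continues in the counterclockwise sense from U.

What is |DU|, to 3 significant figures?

32.2

The tangent condition forces ET to be normal to DT, so E = T + (0, -12.1) = (-22.2, -12.1). On A1, T sits at bearing 90° from E; a 53° counterclockwise sweep puts U at bearing 143°, so U = E + 12.1·(cos 143°, sin 143°) = (-31.9, -4.82). Then |DU| = |U − D| = 32.2.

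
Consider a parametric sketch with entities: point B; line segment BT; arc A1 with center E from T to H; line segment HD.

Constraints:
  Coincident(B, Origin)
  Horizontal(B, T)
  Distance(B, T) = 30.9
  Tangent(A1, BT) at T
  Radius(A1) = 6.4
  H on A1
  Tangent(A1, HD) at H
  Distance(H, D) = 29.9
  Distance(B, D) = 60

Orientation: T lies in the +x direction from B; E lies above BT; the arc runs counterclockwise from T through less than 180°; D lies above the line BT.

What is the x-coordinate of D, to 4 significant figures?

53.69

Checks: B.y = 0.00, T.y = 0.00 ✓; |BT| = 30.90 ✓; |EH| = 6.400 ✓; ∠(EH, HD) = 90.00° ✓; |HD| = 29.90 ✓; |BD| = 60.00 ✓.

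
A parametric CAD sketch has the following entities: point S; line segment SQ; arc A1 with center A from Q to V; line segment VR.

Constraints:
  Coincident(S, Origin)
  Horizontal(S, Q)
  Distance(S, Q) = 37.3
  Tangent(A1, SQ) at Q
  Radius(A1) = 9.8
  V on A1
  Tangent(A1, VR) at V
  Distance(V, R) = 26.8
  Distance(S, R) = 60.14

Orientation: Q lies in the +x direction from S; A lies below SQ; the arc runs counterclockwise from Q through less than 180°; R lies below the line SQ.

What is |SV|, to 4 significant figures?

34.19

S is at the origin; SQ is horizontal with |SQ| = 37.3 and Q on the +x side, so Q = (37.30, 0.000). A1 meets SQ tangentially, so AQ is at right angles to SQ, so A = Q + (0, -9.8) = (37.30, -9.800). Since AV ⟂ VR (tangency), |AR| = √(9.8² + 26.8²) = 28.54 regardless of where V sits on A1. So R lies on both circle(S, 60.14) and circle(A, 28.54); the below-SQ intersection is R = (47.98, -36.26). V is the foot of the tangent from R: V = (30.02, -16.37).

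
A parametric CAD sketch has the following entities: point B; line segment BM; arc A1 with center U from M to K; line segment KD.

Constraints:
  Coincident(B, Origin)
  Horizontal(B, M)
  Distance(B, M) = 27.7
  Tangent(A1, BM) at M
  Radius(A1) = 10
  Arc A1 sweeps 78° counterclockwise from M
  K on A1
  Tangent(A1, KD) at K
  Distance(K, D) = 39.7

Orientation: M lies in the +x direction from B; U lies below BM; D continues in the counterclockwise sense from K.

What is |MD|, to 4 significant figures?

50.11

On A1, M sits at bearing 90° from U; a 78° counterclockwise sweep puts K at bearing 168°, so K = U + 10.0·(cos 168°, sin 168°) = (17.92, -7.921). Tangency of A1 to KD means the radius UK is perpendicular to KD, so KD runs along (−sin 168°, cos 168°); with |KD| = 39.7, D = (9.664, -46.75). Then |MD| = |D − M| = 50.11.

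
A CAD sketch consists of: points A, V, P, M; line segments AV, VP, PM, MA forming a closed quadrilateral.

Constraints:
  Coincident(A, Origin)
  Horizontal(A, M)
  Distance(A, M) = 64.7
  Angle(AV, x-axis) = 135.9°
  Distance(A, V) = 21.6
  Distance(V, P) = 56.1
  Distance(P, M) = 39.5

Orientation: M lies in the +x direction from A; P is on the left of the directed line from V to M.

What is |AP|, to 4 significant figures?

48.73

A is at the origin; AM is horizontal with |AM| = 64.7 and M in +x, so M = (64.7, 0). AV runs at 135.9° with |AV| = 21.6, so V = (-15.51, 15.03). P is determined by |VP| = 56.1 and |PM| = 39.5 together: it lies at the intersection of circle(V, 56.1) and circle(M, 39.5). With |VM| = 81.61, the foot of the radical line on VM is 50.53 from V and the perpendicular offset is √(56.1² − 50.53²) = 24.38. Taking the left-of-VM solution: P = (38.64, 29.68).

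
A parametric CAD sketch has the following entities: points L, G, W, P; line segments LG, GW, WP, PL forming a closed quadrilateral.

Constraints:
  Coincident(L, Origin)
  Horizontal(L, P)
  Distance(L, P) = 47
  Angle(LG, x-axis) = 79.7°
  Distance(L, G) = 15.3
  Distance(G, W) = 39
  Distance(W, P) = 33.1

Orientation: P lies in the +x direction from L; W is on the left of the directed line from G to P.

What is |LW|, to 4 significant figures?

49.53

L is at the origin; LP is horizontal with |LP| = 47.0 and P in +x, so P = (47.0, 0). LG runs at 79.7° with |LG| = 15.3, so G = (2.736, 15.05). W is determined by |GW| = 39.0 and |WP| = 33.1 together: it lies at the intersection of circle(G, 39.0) and circle(P, 33.1). With |GP| = 46.75, the foot of the radical line on GP is 27.93 from G and the perpendicular offset is √(39.0² − 27.93²) = 27.22. Taking the left-of-GP solution: W = (37.94, 31.84).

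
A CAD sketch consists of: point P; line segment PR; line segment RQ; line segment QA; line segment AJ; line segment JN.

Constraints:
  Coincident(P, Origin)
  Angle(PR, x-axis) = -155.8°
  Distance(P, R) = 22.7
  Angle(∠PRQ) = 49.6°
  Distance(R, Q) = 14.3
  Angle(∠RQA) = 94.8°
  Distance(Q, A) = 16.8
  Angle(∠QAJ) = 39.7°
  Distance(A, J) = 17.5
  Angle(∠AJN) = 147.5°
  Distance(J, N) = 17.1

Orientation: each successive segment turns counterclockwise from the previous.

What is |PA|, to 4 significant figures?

1.134

P is at the origin; PR runs at -155.8° with length 22.7, so R = (-20.71, -9.305). ∠PRQ = 49.6° gives RQ at -25.40° from the x-axis; with |RQ| = 14.3, Q = (-7.787, -15.44). ∠RQA = 94.8° gives QA at 59.80° from the x-axis; with |QA| = 16.8, A = (0.6633, -0.9192). Then |PA| = |A − P| = 1.134.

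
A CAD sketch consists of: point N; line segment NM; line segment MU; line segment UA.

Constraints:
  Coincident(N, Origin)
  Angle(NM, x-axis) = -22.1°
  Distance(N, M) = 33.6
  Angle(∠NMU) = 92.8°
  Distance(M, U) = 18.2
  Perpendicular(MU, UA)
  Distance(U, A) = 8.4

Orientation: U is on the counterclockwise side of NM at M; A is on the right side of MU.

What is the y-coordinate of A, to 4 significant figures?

0.3304

N is at the origin; NM runs at -22.1° with length 33.6, so M = 33.6·(cos -22.1°, sin -22.1°) = (31.13, -12.64). ∠NMU = 92.8°, so MU runs at -22.1° + (180° − 92.8°) = 65.10° from the x-axis; with |MU| = 18.2, U = M + 18.2·(cos 65.10°, sin 65.10°) = (38.79, 3.867). The perpendicularity gives UA at right angles to MU; with |UA| = 8.4 on the right of MU, A = U + 8.4·(0.9070, -0.4210) = (46.41, 0.3304). So A.y = 0.3304.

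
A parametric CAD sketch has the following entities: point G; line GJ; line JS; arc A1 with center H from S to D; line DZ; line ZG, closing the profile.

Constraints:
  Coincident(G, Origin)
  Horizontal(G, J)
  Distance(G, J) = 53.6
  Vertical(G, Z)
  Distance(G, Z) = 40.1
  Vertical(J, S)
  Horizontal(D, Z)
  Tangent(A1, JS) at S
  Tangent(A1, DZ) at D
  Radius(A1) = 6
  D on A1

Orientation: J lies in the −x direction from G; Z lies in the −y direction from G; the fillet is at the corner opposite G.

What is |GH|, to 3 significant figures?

58.6

G is at the origin; G and J share the same y with |GJ| = 53.6 and J on the −x side, so J = (-53.6, 0.00). GZ is vertical with |GZ| = 40.1 and Z on the −y side, so Z = (0.00, -40.1). The virtual corner opposite G is at (-53.6, -40.1). The tangent condition forces HS to be normal to JS and A1 meets DZ tangentially, so HD is at right angles to DZ, with radius 6.0, so the center H sits 6.0 in from both sides at H = (-47.6, -34.1). Then |GH| = |H − G| = 58.6.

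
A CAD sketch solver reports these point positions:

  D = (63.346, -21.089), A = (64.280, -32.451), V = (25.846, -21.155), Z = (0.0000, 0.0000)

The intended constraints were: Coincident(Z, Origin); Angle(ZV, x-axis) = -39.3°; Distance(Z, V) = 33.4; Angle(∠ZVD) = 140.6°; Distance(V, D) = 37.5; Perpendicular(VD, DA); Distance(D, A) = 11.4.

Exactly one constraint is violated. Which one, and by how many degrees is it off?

Perpendicular(VD, DA) — off by 4.60°.

Z = (0.00, 0.00) ✓; ZV at -39.30° ✓; |ZV| = 33.40 ✓; ∠ZVD = 140.6° ✓; |VD| = 37.50 ✓; ∠(VD, DA) = 85.40° ✗; |DA| = 11.40 ✓.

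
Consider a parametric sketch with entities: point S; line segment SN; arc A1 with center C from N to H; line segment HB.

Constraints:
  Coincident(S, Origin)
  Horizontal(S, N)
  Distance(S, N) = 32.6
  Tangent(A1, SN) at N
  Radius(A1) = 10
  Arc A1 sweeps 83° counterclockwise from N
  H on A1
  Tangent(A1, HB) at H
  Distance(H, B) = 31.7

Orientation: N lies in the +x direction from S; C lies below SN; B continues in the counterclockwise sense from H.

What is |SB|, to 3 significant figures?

44.4

On A1, N sits at bearing 90° from C; an 83° counterclockwise sweep puts H at bearing 173°, so H = C + 10.0·(cos 173°, sin 173°) = (22.7, -8.78). Since A1 is tangent to HB there, CH ⟂ HB, so HB runs along (−sin 173°, cos 173°); with |HB| = 31.7, B = (18.8, -40.2). Then |SB| = |B − S| = 44.4.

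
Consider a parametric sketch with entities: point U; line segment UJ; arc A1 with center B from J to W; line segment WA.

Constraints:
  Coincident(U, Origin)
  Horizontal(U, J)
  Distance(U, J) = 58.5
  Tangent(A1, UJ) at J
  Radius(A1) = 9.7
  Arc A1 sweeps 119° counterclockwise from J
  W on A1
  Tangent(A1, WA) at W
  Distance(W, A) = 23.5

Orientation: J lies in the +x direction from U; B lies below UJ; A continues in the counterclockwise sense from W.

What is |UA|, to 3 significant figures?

70.7

On A1, J sits at bearing 90° from B; a 119° counterclockwise sweep puts W at bearing 209°, so W = B + 9.7·(cos 209°, sin 209°) = (50.0, -14.4). A1 meets WA tangentially, so BW is at right angles to WA, so WA runs along (−sin 209°, cos 209°); with |WA| = 23.5, A = (61.4, -35.0). Then |UA| = |A − U| = 70.7.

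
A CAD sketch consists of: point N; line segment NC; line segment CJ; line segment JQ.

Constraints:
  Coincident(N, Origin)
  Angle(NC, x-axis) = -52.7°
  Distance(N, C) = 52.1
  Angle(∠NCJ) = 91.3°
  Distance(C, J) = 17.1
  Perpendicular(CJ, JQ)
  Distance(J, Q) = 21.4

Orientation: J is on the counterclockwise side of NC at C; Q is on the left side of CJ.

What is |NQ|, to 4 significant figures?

35.72

N is at the origin; NC runs at -52.7° with length 52.1, so C = 52.1·(cos -52.7°, sin -52.7°) = (31.57, -41.44). ∠NCJ = 91.3°, so CJ runs at -52.7° + (180° − 91.3°) = 36.00° from the x-axis; with |CJ| = 17.1, J = C + 17.1·(cos 36.00°, sin 36.00°) = (45.41, -31.39). The perpendicularity gives JQ at right angles to CJ; with |JQ| = 21.4 on the left of CJ, Q = J + 21.4·(-0.5878, 0.8090) = (32.83, -14.08). Then |NQ| = |Q − N| = 35.72.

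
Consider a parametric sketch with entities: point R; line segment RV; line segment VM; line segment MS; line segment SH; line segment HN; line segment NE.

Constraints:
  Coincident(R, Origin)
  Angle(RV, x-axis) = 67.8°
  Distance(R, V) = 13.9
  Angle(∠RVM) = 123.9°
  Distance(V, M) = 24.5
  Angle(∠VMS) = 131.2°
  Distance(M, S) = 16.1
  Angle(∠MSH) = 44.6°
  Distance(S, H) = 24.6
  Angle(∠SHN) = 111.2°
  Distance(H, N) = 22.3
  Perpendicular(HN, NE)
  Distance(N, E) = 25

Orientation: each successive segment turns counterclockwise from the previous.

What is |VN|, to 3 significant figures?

11.7

R is at the origin; RV runs at 67.8° with length 13.9, so V = (5.25, 12.9). ∠RVM = 123.9° gives VM at 124° from the x-axis; with |VM| = 24.5, M = (-8.41, 33.2). ∠VMS = 131.2° gives MS at 173° from the x-axis; with |MS| = 16.1, S = (-24.4, 35.3). ∠MSH = 44.6° gives SH at -51.9° from the x-axis; with |SH| = 24.6, H = (-9.20, 15.9). ∠SHN = 111.2° gives HN at 16.9° from the x-axis; with |HN| = 22.3, N = (12.1, 22.4). Then |VN| = |N − V| = 11.7.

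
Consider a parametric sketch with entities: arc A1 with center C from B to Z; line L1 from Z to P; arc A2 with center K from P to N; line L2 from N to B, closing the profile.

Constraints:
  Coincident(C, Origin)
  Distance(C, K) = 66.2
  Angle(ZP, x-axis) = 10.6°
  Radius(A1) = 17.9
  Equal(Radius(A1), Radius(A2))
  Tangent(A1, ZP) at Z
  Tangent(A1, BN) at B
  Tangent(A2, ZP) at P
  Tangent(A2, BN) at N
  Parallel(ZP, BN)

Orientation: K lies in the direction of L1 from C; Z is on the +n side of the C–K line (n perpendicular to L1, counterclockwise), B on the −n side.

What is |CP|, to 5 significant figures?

68.577

The slot axis is L1's direction at 10.6°, so u = (cos 10.6°, sin 10.6°) = (0.98294, 0.18395) and n = (−sin 10.6°, cos 10.6°) = (-0.18395, 0.98294). C is at the origin and K lies 66.2 along u from C, so K = 66.2·u = (65.070, 12.178). Tangency of A1 to both parallel lines with radius 17.9 puts Z and B at C ± 17.9·n: Z = (-3.2927, 17.595), B = (3.2927, -17.595). Equal radii place P and N the same way about K: P = K + 17.9·n = (61.778, 29.772), N = K − 17.9·n = (68.363, -5.4170). Then |CP| = |P − C| = 68.577.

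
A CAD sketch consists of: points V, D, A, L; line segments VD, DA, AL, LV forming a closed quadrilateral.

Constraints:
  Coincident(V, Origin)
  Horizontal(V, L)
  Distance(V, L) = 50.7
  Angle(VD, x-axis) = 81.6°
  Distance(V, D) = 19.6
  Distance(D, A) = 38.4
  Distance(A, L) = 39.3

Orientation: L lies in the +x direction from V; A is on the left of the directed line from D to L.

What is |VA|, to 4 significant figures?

52.27

V is at the origin; VL is horizontal with |VL| = 50.7 and L in +x, so L = (50.7, 0). VD runs at 81.6° with |VD| = 19.6, so D = (2.863, 19.39). A is determined by |DA| = 38.4 and |AL| = 39.3 together: it lies at the intersection of circle(D, 38.4) and circle(L, 39.3). With |DL| = 51.62, the foot of the radical line on DL is 25.13 from D and the perpendicular offset is √(38.4² − 25.13²) = 29.03. Taking the left-of-DL solution: A = (37.06, 36.86).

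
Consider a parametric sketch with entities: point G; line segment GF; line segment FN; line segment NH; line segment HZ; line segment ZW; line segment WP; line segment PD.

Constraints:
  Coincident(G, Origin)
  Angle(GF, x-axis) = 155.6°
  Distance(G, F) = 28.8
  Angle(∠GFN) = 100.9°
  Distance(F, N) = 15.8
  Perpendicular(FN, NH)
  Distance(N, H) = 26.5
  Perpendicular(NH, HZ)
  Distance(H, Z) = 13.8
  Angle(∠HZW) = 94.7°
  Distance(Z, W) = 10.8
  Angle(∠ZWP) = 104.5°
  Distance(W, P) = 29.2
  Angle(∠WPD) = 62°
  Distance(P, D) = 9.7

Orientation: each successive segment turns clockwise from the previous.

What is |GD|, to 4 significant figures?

34.99

G is at the origin; GF runs at 155.6° with length 28.8, so F = (-26.23, 11.90). ∠GFN = 100.9° gives FN at 76.50° from the x-axis; with |FN| = 15.8, N = (-22.54, 27.26). FN ⟂ NH, so NH runs at -13.50°; with |NH| = 26.5, H = (3.229, 21.07). NH ⟂ HZ, so HZ runs at -103.5°; with |HZ| = 13.8, Z = (0.007004, 7.656). ∠HZW = 94.7° gives ZW at 171.2° from the x-axis; with |ZW| = 10.8, W = (-10.67, 9.308). ∠ZWP = 104.5° gives WP at 95.70° from the x-axis; with |WP| = 29.2, P = (-13.57, 38.36). ∠WPD = 62.0° gives PD at -22.30° from the x-axis; with |PD| = 9.7, D = (-4.591, 34.68). Then |GD| = |D − G| = 34.99.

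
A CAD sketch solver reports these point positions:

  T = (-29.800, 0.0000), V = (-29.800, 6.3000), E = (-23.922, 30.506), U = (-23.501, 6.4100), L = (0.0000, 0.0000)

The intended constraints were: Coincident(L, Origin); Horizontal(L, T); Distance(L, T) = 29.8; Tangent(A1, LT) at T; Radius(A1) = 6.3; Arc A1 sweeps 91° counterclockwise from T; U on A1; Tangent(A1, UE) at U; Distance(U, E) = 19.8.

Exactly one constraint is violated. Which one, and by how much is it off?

Distance(U, E) = 19.8 — off by 4.30.

L = (0.00, 0.00) ✓; L.y = 0.00, T.y = 0.00 ✓; |LT| = 29.80 ✓; ∠(VT, TL) = 90.00° ✓; |VT| = 6.300 ✓; bearing(V→U) − bearing(V→T) = 91.00° ✓; |VU| = 6.300 ✓; ∠(VU, UE) = 90.00° ✓; |UE| = 24.10 ✗.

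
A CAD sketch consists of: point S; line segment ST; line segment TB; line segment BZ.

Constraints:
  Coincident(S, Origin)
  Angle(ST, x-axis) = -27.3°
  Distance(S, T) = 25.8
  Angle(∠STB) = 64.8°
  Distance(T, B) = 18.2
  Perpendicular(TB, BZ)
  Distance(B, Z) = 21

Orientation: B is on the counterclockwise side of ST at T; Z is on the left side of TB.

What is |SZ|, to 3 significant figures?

7.59

S is at the origin; ST runs at -27.3° with length 25.8, so T = 25.8·(cos -27.3°, sin -27.3°) = (22.9, -11.8). ∠STB = 64.8°, so TB runs at -27.3° + (180° − 64.8°) = 87.9° from the x-axis; with |TB| = 18.2, B = T + 18.2·(cos 87.9°, sin 87.9°) = (23.6, 6.35). TB is perpendicular to BZ; with |BZ| = 21.0 on the left of TB, Z = B + 21.0·(-0.999, 0.0366) = (2.61, 7.12). Then |SZ| = |Z − S| = 7.59.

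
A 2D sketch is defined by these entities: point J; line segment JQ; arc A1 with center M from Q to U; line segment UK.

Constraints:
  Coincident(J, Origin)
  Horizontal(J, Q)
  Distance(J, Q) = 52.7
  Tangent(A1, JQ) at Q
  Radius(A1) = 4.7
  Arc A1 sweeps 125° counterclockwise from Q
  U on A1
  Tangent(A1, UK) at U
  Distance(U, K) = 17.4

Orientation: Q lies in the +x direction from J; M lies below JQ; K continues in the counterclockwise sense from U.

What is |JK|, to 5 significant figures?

62.687

J is at the origin; J and Q share the same y with |JQ| = 52.7 and Q on the +x side, so Q = (52.700, 0.0000). The tangent condition forces MQ to be normal to JQ, so M = Q + (0, -4.7) = (52.700, -4.7000). On A1, Q sits at bearing 90° from M; a 125° counterclockwise sweep puts U at bearing 215°, so U = M + 4.7·(cos 215°, sin 215°) = (48.850, -7.3958). Tangency of A1 to UK means the radius MU is perpendicular to UK, so UK runs along (−sin 215°, cos 215°); with |UK| = 17.4, K = (58.830, -21.649). Then |JK| = |K − J| = 62.687.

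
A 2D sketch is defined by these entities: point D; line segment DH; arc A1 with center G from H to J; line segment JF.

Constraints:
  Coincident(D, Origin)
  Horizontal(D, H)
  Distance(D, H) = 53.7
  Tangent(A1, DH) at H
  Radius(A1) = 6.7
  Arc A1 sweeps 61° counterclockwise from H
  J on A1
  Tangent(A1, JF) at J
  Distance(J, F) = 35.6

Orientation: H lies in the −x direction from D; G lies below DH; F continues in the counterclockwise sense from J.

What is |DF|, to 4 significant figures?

84.25

On A1, H sits at bearing 90° from G; a 61° counterclockwise sweep puts J at bearing 151°, so J = G + 6.7·(cos 151°, sin 151°) = (-59.56, -3.452). Tangency of A1 to JF means the radius GJ is perpendicular to JF, so JF runs along (−sin 151°, cos 151°); with |JF| = 35.6, F = (-76.82, -34.59). Then |DF| = |F − D| = 84.25.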